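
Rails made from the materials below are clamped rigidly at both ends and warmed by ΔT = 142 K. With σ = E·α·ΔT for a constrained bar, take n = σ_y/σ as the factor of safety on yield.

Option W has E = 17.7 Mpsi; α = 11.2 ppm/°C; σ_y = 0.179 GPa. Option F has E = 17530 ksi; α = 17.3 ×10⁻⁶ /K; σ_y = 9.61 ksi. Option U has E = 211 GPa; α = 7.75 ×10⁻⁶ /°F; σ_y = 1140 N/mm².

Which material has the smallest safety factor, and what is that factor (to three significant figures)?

With everything in SI (GPa, ×10⁻⁶/K, MPa):
  option W: E = 122.0, α = 11.2, σ_y = 179.0 → σ = 194 MPa, n = 0.922
  option F: E = 120.9, α = 17.3, σ_y = 66.26 → σ = 297 MPa, n = 0.223
  option U: E = 211.0, α = 13.9, σ_y = 1140 → σ = 418 MPa, n = 2.73
The minimum is option F at n = 0.223.

option F, n = 0.223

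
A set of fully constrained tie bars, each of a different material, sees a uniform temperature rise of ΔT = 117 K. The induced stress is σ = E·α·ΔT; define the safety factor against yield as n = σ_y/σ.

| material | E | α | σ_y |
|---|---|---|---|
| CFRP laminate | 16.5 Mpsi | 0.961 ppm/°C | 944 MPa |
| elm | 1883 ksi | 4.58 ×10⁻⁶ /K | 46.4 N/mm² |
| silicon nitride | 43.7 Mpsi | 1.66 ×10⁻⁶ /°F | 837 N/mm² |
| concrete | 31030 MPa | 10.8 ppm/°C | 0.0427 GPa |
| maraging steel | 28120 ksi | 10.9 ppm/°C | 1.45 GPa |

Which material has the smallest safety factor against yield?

concrete

In consistent units (E in GPa, α in ×10⁻⁶/K, σ_y in MPa):
  CFRP laminate: E = 113.8, α = 0.961, σ_y = 944.0 → σ = 12.8 MPa, n = 73.8
  elm: E = 12.98, α = 4.58, σ_y = 46.40 → σ = 6.96 MPa, n = 6.67
  silicon nitride: E = 301.3, α = 2.99, σ_y = 837.0 → σ = 105 MPa, n = 7.95
  concrete: E = 31.03, α = 10.8, σ_y = 42.70 → σ = 39.2 MPa, n = 1.09
  maraging steel: E = 193.9, α = 10.9, σ_y = 1450 → σ = 247 MPa, n = 5.86
Concrete has the lowest safety factor, n = 1.09.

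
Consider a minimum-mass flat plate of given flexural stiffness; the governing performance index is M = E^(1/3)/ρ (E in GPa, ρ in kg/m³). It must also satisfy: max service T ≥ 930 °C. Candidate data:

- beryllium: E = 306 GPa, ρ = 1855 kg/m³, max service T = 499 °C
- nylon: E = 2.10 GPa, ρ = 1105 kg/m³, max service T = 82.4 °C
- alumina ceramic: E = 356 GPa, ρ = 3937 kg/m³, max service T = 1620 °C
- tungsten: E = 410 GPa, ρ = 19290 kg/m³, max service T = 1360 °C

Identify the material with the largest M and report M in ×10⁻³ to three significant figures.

Screen on constraints: max service T ≥ 930 °C. Survivors: alumina ceramic, tungsten.
Evaluate M for each candidate:
  alumina ceramic: M = 1.80×10⁻³
  tungsten: M = 0.385×10⁻³
The maximum is for alumina ceramic.

alumina ceramic, M = 1.80×10⁻³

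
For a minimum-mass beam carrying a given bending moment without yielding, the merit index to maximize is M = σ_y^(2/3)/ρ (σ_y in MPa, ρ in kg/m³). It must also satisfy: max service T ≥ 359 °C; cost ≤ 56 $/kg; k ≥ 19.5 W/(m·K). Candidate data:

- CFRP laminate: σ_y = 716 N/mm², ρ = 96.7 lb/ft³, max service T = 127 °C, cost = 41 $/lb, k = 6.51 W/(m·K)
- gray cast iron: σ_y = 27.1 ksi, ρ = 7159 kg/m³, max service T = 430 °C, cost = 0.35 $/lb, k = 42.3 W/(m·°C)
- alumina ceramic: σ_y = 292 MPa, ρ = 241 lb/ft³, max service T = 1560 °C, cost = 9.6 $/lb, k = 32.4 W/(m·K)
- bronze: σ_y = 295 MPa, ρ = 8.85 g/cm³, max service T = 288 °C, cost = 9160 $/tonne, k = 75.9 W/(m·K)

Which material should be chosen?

alumina ceramic

Screen on constraints: max service T ≥ 359 °C; cost ≤ 56 $/kg; k ≥ 19.5 W/(m·K). Survivors: gray cast iron, alumina ceramic.
Convert each candidate to consistent units, then evaluate M:
  gray cast iron: σ_y = 186.8 MPa, ρ = 7159 kg/m³
  alumina ceramic: σ_y = 292.0 MPa, ρ = 3860 kg/m³
  alumina ceramic: M = 11.4×10⁻³
  gray cast iron: M = 4.57×10⁻³
The maximum is for alumina ceramic.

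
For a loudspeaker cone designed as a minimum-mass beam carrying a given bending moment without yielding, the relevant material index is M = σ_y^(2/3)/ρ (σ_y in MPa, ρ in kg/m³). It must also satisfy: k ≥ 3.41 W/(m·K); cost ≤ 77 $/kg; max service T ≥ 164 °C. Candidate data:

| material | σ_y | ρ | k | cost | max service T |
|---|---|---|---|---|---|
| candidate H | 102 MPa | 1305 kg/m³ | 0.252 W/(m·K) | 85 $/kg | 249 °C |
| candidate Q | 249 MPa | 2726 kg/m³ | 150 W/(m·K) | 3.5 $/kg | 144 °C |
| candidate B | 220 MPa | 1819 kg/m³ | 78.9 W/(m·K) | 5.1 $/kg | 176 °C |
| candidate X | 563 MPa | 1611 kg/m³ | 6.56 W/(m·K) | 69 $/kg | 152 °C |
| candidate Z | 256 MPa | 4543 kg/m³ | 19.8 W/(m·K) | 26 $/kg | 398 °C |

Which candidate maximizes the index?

Screen on constraints: k ≥ 3.41 W/(m·K); cost ≤ 77 $/kg; max service T ≥ 164 °C. Survivors: candidate B, candidate Z.
Per-candidate index values:
  candidate B: M = 20.0×10⁻³
  candidate Z: M = 8.87×10⁻³
Candidate B ranks first.

candidate B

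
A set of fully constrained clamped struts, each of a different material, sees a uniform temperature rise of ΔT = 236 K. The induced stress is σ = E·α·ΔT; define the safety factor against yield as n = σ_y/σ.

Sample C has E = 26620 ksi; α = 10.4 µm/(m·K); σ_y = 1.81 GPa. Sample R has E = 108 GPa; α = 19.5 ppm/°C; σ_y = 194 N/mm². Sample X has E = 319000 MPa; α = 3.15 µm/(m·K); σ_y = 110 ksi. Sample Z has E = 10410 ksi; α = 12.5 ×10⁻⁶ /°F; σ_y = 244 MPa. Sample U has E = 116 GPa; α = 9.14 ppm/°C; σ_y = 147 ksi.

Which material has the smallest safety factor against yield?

Per material, after unit conversion:
  sample C: E = 183.5, α = 10.4, σ_y = 1810 → σ = 450 MPa, n = 4.02
  sample R: E = 108.0, α = 19.5, σ_y = 194.0 → σ = 497 MPa, n = 0.390
  sample X: E = 319.0, α = 3.15, σ_y = 758.4 → σ = 237 MPa, n = 3.20
  sample Z: E = 71.77, α = 22.5, σ_y = 244.0 → σ = 381 MPa, n = 0.640
  sample U: E = 116.0, α = 9.14, σ_y = 1014 → σ = 250 MPa, n = 4.05
Sample R has the lowest safety factor, n = 0.390.

sample R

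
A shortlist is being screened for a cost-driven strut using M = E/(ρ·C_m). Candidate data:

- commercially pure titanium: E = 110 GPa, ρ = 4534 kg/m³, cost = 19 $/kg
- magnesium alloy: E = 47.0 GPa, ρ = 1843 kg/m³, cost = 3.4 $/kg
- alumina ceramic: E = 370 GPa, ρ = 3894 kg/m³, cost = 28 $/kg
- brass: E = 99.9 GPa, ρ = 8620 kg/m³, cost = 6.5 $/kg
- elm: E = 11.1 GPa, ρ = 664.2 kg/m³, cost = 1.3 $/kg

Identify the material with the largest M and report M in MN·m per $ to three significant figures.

Evaluate M for each candidate:
  elm: M = 12.9 MN·m per $
  magnesium alloy: M = 7.50 MN·m per $
  alumina ceramic: M = 3.39 MN·m per $
  brass: M = 1.78 MN·m per $
  commercially pure titanium: M = 1.28 MN·m per $
Elm has the largest M.

elm, M = 12.9 MN·m per $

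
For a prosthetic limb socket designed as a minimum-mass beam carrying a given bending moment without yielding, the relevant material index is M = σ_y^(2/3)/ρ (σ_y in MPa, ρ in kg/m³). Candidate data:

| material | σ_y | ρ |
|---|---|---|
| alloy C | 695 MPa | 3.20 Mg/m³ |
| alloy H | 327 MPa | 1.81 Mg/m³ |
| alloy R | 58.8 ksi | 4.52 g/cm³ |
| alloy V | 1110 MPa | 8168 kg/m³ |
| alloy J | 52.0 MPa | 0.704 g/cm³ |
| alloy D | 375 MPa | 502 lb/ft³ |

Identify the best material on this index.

alloy H

Convert each candidate to consistent units, then evaluate M:
  alloy C: σ_y = 695.0 MPa, ρ = 3200 kg/m³
  alloy H: σ_y = 327.0 MPa, ρ = 1810 kg/m³
  alloy R: σ_y = 405.4 MPa, ρ = 4520 kg/m³
  alloy V: σ_y = 1110 MPa, ρ = 8168 kg/m³
  alloy J: σ_y = 52.00 MPa, ρ = 704.0 kg/m³
  alloy D: σ_y = 375.0 MPa, ρ = 8041 kg/m³
  alloy H: M = 26.2×10⁻³
  alloy C: M = 24.5×10⁻³
  alloy J: M = 19.8×10⁻³
  alloy V: M = 13.1×10⁻³
  alloy R: M = 12.1×10⁻³
  alloy D: M = 6.47×10⁻³
The maximum is for alloy H.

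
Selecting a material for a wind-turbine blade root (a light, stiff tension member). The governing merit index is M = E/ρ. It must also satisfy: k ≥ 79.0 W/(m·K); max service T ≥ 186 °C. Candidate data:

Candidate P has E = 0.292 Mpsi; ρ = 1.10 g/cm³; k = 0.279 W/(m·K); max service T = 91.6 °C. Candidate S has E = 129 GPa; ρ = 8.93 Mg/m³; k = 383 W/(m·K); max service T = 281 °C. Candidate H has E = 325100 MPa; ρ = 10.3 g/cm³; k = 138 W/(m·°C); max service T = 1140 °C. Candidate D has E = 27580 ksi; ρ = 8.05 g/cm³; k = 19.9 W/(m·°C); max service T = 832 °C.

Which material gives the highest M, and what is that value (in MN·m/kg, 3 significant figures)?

Screen on constraints: k ≥ 79.0 W/(m·K); max service T ≥ 186 °C. Survivors: candidate S, candidate H.
Normalizing units and computing the index:
  candidate S: E = 129.0 GPa, ρ = 8930 kg/m³
  candidate H: E = 325.1 GPa, ρ = 10300 kg/m³
  candidate H: M = 31.6 MN·m/kg
  candidate S: M = 14.4 MN·m/kg
Candidate H has the largest M.

candidate H, M = 31.6 MN·m/kg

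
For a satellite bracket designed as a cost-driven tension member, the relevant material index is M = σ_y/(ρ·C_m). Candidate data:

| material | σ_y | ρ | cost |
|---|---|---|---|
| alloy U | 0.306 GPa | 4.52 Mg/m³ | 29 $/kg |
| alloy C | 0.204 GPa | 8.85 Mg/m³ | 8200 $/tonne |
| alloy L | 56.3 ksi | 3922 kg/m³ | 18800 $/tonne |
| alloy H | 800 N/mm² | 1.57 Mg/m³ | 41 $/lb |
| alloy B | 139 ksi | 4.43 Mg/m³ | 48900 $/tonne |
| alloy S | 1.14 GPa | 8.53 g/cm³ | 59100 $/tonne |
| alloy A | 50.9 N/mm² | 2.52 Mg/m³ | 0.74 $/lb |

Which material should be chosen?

alloy A

Putting every candidate on a common basis:
  alloy U: σ_y = 306.0 MPa, ρ = 4520 kg/m³, cost = 29.00 $/kg
  alloy C: σ_y = 204.0 MPa, ρ = 8850 kg/m³, cost = 8.200 $/kg
  alloy L: σ_y = 388.2 MPa, ρ = 3922 kg/m³, cost = 18.80 $/kg
  alloy H: σ_y = 800.0 MPa, ρ = 1570 kg/m³, cost = 90.39 $/kg
  alloy B: σ_y = 958.4 MPa, ρ = 4430 kg/m³, cost = 48.90 $/kg
  alloy S: σ_y = 1140 MPa, ρ = 8530 kg/m³, cost = 59.10 $/kg
  alloy A: σ_y = 50.90 MPa, ρ = 2520 kg/m³, cost = 1.631 $/kg
  alloy A: M = 12.4 kN·m per $
  alloy H: M = 5.64 kN·m per $
  alloy L: M = 5.26 kN·m per $
  alloy B: M = 4.42 kN·m per $
  alloy C: M = 2.81 kN·m per $
  alloy U: M = 2.33 kN·m per $
  alloy S: M = 2.26 kN·m per $
Alloy A has the largest M.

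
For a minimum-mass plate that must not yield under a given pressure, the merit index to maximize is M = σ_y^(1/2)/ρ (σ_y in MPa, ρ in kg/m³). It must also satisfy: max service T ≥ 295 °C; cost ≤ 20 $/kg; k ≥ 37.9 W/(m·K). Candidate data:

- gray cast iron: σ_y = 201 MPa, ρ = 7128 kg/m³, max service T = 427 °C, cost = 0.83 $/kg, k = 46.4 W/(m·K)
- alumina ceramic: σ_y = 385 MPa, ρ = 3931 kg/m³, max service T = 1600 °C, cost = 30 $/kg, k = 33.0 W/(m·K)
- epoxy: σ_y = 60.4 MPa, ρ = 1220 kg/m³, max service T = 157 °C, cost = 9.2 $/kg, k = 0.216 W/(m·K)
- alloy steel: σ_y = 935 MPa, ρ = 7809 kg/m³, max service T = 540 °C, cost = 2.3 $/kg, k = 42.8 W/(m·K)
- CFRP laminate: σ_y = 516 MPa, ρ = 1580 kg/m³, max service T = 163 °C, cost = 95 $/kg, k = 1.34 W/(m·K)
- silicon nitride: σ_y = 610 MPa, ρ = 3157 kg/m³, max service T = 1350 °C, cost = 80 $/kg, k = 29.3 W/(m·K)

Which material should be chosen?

Screen on constraints: max service T ≥ 295 °C; cost ≤ 20 $/kg; k ≥ 37.9 W/(m·K). Survivors: gray cast iron, alloy steel.
Computing M directly (units already consistent):
  alloy steel: M = 3.92×10⁻³
  gray cast iron: M = 1.99×10⁻³
Alloy steel has the largest M.

alloy steel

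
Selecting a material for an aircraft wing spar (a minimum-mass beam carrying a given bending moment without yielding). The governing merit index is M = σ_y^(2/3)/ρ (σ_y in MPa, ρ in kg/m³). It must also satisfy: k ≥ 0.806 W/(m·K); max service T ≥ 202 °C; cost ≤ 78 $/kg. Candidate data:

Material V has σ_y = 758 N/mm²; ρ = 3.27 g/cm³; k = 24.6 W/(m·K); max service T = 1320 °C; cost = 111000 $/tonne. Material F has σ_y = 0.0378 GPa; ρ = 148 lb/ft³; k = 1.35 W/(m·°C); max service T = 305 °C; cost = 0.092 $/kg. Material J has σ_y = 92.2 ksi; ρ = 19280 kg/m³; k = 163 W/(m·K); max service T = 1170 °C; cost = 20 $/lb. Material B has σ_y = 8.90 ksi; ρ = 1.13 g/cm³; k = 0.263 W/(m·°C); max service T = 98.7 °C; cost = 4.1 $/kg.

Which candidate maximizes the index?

Screen on constraints: k ≥ 0.806 W/(m·K); max service T ≥ 202 °C; cost ≤ 78 $/kg. Survivors: material F, material J.
Putting every candidate on a common basis:
  material F: σ_y = 37.80 MPa, ρ = 2371 kg/m³
  material J: σ_y = 635.7 MPa, ρ = 19280 kg/m³
  material F: M = 4.75×10⁻³
  material J: M = 3.83×10⁻³
The maximum is for material F.

material F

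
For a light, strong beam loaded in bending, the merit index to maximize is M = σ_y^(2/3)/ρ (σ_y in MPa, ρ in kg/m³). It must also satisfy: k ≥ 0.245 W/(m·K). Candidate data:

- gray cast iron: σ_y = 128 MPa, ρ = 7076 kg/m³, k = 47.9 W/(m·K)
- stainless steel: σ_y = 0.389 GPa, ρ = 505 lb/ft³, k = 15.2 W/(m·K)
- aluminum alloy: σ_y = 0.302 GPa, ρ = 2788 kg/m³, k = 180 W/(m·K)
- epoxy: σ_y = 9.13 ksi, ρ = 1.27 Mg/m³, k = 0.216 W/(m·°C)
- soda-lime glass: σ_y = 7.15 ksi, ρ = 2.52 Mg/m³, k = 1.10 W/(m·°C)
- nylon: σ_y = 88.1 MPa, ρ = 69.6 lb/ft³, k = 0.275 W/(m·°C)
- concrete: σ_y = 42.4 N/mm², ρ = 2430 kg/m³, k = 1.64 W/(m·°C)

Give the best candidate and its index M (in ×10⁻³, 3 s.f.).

Screen on constraints: k ≥ 0.245 W/(m·K). Survivors: gray cast iron, stainless steel, aluminum alloy, soda-lime glass, nylon, concrete.
Convert each candidate to consistent units, then evaluate M:
  gray cast iron: σ_y = 128.0 MPa, ρ = 7076 kg/m³
  stainless steel: σ_y = 389.0 MPa, ρ = 8089 kg/m³
  aluminum alloy: σ_y = 302.0 MPa, ρ = 2788 kg/m³
  soda-lime glass: σ_y = 49.30 MPa, ρ = 2520 kg/m³
  nylon: σ_y = 88.10 MPa, ρ = 1115 kg/m³
  concrete: σ_y = 42.40 MPa, ρ = 2430 kg/m³
  nylon: M = 17.8×10⁻³
  aluminum alloy: M = 16.1×10⁻³
  stainless steel: M = 6.59×10⁻³
  soda-lime glass: M = 5.34×10⁻³
  concrete: M = 5.00×10⁻³
  gray cast iron: M = 3.59×10⁻³
Highest index: nylon.

nylon, M = 17.8×10⁻³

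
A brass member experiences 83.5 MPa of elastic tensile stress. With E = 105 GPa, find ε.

ε = σ/E = 83.5 / 105000 = 7.95×10⁻⁴.

7.95×10⁻⁴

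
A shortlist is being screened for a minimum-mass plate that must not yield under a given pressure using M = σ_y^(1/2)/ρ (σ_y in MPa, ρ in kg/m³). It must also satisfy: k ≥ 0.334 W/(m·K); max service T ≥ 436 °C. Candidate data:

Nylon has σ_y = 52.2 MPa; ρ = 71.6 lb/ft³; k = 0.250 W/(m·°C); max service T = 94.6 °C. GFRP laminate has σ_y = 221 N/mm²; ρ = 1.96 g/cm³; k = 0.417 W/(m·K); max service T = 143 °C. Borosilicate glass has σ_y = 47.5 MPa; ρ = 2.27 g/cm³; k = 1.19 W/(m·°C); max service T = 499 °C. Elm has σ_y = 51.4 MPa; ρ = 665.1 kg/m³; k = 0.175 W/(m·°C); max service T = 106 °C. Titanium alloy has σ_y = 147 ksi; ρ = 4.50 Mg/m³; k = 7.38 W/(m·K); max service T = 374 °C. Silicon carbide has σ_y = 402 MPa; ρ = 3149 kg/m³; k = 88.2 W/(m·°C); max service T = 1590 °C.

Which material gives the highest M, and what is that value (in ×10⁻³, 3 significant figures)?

silicon carbide, M = 6.37×10⁻³

Screen on constraints: k ≥ 0.334 W/(m·K); max service T ≥ 436 °C. Survivors: borosilicate glass, silicon carbide.
Normalizing units and computing the index:
  borosilicate glass: σ_y = 47.50 MPa, ρ = 2270 kg/m³
  silicon carbide: σ_y = 402.0 MPa, ρ = 3149 kg/m³
  silicon carbide: M = 6.37×10⁻³
  borosilicate glass: M = 3.04×10⁻³
The maximum is for silicon carbide.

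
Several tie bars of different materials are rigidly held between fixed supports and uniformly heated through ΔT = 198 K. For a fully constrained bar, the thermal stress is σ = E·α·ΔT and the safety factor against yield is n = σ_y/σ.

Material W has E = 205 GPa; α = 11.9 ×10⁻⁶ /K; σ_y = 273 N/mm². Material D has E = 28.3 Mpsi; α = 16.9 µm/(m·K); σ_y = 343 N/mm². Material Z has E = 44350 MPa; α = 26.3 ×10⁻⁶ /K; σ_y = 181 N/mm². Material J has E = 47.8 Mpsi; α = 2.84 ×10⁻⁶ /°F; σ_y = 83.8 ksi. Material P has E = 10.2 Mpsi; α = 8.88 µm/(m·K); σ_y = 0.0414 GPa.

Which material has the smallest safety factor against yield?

In consistent units (E in GPa, α in ×10⁻⁶/K, σ_y in MPa):
  material W: E = 205.0, α = 11.9, σ_y = 273.0 → σ = 483 MPa, n = 0.565
  material D: E = 195.1, α = 16.9, σ_y = 343.0 → σ = 653 MPa, n = 0.525
  material Z: E = 44.35, α = 26.3, σ_y = 181.0 → σ = 231 MPa, n = 0.784
  material J: E = 329.6, α = 5.11, σ_y = 577.8 → σ = 334 MPa, n = 1.73
  material P: E = 70.33, α = 8.88, σ_y = 41.40 → σ = 124 MPa, n = 0.335
The minimum is material P at n = 0.335.

material P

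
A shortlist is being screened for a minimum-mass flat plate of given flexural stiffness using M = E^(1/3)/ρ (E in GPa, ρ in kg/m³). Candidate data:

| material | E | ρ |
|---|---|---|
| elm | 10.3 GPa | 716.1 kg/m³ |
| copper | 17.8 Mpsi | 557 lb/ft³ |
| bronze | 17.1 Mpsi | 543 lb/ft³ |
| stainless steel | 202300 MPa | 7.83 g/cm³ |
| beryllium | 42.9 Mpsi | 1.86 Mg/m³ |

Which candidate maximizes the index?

beryllium

After converting to SI:
  elm: E = 10.30 GPa, ρ = 716.1 kg/m³
  copper: E = 122.7 GPa, ρ = 8922 kg/m³
  bronze: E = 117.9 GPa, ρ = 8698 kg/m³
  stainless steel: E = 202.3 GPa, ρ = 7830 kg/m³
  beryllium: E = 295.8 GPa, ρ = 1860 kg/m³
  beryllium: M = 3.58×10⁻³
  elm: M = 3.04×10⁻³
  stainless steel: M = 0.750×10⁻³
  bronze: M = 0.564×10⁻³
  copper: M = 0.557×10⁻³
Beryllium has the largest M.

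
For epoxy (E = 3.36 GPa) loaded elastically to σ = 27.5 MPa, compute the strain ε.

8.18×10⁻³

ε = σ/E = 27.5 / 3360 = 8.18×10⁻³.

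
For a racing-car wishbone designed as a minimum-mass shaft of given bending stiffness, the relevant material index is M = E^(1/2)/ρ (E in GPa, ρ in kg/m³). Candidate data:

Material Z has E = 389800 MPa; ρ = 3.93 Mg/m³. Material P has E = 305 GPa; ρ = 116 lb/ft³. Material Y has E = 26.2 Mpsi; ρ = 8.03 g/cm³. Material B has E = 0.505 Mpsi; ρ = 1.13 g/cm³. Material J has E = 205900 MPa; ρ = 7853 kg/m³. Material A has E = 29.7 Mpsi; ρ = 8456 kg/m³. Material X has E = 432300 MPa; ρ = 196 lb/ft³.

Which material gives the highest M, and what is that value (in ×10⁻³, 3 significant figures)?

Normalizing units and computing the index:
  material Z: E = 389.8 GPa, ρ = 3930 kg/m³
  material P: E = 305.0 GPa, ρ = 1858 kg/m³
  material Y: E = 180.6 GPa, ρ = 8030 kg/m³
  material B: E = 3.482 GPa, ρ = 1130 kg/m³
  material J: E = 205.9 GPa, ρ = 7853 kg/m³
  material A: E = 204.8 GPa, ρ = 8456 kg/m³
  material X: E = 432.3 GPa, ρ = 3140 kg/m³
  material P: M = 9.40×10⁻³
  material X: M = 6.62×10⁻³
  material Z: M = 5.02×10⁻³
  material J: M = 1.83×10⁻³
  material A: M = 1.69×10⁻³
  material Y: M = 1.67×10⁻³
  material B: M = 1.65×10⁻³
Material P has the largest M.

material P, M = 9.40×10⁻³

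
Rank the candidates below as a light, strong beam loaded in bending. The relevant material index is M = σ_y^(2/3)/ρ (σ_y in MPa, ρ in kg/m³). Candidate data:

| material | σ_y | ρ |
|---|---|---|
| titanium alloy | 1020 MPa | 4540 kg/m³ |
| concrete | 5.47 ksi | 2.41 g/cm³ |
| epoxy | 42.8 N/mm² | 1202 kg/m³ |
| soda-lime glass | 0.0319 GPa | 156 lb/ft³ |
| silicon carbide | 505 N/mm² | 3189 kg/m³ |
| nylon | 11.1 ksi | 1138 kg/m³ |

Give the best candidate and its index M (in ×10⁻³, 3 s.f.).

Convert each candidate to consistent units, then evaluate M:
  titanium alloy: σ_y = 1020 MPa, ρ = 4540 kg/m³
  concrete: σ_y = 37.71 MPa, ρ = 2410 kg/m³
  epoxy: σ_y = 42.80 MPa, ρ = 1202 kg/m³
  soda-lime glass: σ_y = 31.90 MPa, ρ = 2499 kg/m³
  silicon carbide: σ_y = 505.0 MPa, ρ = 3189 kg/m³
  nylon: σ_y = 76.53 MPa, ρ = 1138 kg/m³
  titanium alloy: M = 22.3×10⁻³
  silicon carbide: M = 19.9×10⁻³
  nylon: M = 15.8×10⁻³
  epoxy: M = 10.2×10⁻³
  concrete: M = 4.67×10⁻³
  soda-lime glass: M = 4.03×10⁻³
Highest index: titanium alloy.

titanium alloy, M = 22.3×10⁻³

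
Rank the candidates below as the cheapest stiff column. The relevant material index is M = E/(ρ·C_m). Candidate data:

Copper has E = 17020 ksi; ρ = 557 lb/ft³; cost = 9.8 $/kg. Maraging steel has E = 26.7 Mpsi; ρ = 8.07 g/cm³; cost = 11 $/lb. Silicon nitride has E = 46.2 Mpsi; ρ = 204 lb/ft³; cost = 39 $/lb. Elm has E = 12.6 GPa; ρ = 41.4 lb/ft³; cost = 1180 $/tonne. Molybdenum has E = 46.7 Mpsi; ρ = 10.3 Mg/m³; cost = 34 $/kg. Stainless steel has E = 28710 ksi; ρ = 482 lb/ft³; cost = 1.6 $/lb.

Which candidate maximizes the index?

Convert each candidate to consistent units, then evaluate M:
  copper: E = 117.3 GPa, ρ = 8922 kg/m³, cost = 9.800 $/kg
  maraging steel: E = 184.1 GPa, ρ = 8070 kg/m³, cost = 24.25 $/kg
  silicon nitride: E = 318.5 GPa, ρ = 3268 kg/m³, cost = 85.98 $/kg
  elm: E = 12.60 GPa, ρ = 663.2 kg/m³, cost = 1.180 $/kg
  molybdenum: E = 322.0 GPa, ρ = 10300 kg/m³, cost = 34.00 $/kg
  stainless steel: E = 197.9 GPa, ρ = 7721 kg/m³, cost = 3.527 $/kg
  elm: M = 16.1 MN·m per $
  stainless steel: M = 7.27 MN·m per $
  copper: M = 1.34 MN·m per $
  silicon nitride: M = 1.13 MN·m per $
  maraging steel: M = 0.941 MN·m per $
  molybdenum: M = 0.919 MN·m per $
The maximum is for elm.

elm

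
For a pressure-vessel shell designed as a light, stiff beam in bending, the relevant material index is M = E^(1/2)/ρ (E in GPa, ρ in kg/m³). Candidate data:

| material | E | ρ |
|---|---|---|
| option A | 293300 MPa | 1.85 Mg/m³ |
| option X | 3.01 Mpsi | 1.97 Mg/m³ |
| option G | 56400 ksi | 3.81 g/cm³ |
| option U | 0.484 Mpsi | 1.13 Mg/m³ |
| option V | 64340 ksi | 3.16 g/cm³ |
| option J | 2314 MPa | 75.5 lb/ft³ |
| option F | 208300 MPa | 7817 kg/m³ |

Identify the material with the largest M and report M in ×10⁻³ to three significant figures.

After converting to SI:
  option A: E = 293.3 GPa, ρ = 1850 kg/m³
  option X: E = 20.75 GPa, ρ = 1970 kg/m³
  option G: E = 388.9 GPa, ρ = 3810 kg/m³
  option U: E = 3.337 GPa, ρ = 1130 kg/m³
  option V: E = 443.6 GPa, ρ = 3160 kg/m³
  option J: E = 2.314 GPa, ρ = 1209 kg/m³
  option F: E = 208.3 GPa, ρ = 7817 kg/m³
  option A: M = 9.26×10⁻³
  option V: M = 6.67×10⁻³
  option G: M = 5.18×10⁻³
  option X: M = 2.31×10⁻³
  option F: M = 1.85×10⁻³
  option U: M = 1.62×10⁻³
  option J: M = 1.26×10⁻³
The maximum is for option A.

option A, M = 9.26×10⁻³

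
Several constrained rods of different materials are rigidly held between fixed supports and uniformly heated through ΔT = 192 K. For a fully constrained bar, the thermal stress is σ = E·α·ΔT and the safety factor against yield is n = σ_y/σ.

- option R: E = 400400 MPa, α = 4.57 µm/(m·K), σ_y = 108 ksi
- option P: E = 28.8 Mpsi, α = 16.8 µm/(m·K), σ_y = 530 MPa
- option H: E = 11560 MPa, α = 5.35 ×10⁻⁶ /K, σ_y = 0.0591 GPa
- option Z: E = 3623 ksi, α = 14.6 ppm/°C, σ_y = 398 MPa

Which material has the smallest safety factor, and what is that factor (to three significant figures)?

In consistent units (E in GPa, α in ×10⁻⁶/K, σ_y in MPa):
  option R: E = 400.4, α = 4.57, σ_y = 744.6 → σ = 351 MPa, n = 2.12
  option P: E = 198.6, α = 16.8, σ_y = 530.0 → σ = 641 MPa, n = 0.827
  option H: E = 11.56, α = 5.35, σ_y = 59.10 → σ = 11.9 MPa, n = 4.98
  option Z: E = 24.98, α = 14.6, σ_y = 398.0 → σ = 70.0 MPa, n = 5.68
The minimum is option P at n = 0.827.

option P, n = 0.827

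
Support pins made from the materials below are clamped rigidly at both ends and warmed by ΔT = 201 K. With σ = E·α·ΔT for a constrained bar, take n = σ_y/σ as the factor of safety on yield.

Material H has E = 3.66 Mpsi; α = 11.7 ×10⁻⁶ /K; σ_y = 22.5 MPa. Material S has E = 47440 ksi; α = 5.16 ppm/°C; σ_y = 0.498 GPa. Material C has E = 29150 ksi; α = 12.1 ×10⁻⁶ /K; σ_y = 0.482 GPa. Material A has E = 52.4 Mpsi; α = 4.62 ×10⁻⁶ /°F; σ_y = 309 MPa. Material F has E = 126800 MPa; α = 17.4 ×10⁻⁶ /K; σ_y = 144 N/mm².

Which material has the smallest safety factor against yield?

Converting E to GPa, α to ×10⁻⁶/K, σ_y to MPa, then σ and n for each:
  material H: E = 25.23, α = 11.7, σ_y = 22.50 → σ = 59.3 MPa, n = 0.379
  material S: E = 327.1, α = 5.16, σ_y = 498.0 → σ = 339 MPa, n = 1.47
  material C: E = 201.0, α = 12.1, σ_y = 482.0 → σ = 489 MPa, n = 0.986
  material A: E = 361.3, α = 8.32, σ_y = 309.0 → σ = 604 MPa, n = 0.512
  material F: E = 126.8, α = 17.4, σ_y = 144.0 → σ = 443 MPa, n = 0.325
Material F has the lowest safety factor, n = 0.325.

material F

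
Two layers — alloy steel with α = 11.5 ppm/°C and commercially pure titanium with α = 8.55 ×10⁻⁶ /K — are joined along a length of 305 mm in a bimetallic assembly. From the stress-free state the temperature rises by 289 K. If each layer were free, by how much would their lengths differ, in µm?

260 µm

Δα = |11.5 − 8.55|×10⁻⁶/K = 2.95×10⁻⁶/K.
ΔL_mismatch = Δα·L·ΔT = 2.95×10⁻⁶ × 305.0 mm × 289.0 K = 260 µm.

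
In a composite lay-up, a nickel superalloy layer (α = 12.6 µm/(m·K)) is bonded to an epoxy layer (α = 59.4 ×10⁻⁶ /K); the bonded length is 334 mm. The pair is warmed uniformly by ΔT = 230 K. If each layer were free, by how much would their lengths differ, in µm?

3600 µm

Δα = |12.6 − 59.4|×10⁻⁶/K = 46.8×10⁻⁶/K.
ΔL_mismatch = Δα·L·ΔT = 46.8×10⁻⁶ × 334.0 mm × 230.0 K = 3600 µm.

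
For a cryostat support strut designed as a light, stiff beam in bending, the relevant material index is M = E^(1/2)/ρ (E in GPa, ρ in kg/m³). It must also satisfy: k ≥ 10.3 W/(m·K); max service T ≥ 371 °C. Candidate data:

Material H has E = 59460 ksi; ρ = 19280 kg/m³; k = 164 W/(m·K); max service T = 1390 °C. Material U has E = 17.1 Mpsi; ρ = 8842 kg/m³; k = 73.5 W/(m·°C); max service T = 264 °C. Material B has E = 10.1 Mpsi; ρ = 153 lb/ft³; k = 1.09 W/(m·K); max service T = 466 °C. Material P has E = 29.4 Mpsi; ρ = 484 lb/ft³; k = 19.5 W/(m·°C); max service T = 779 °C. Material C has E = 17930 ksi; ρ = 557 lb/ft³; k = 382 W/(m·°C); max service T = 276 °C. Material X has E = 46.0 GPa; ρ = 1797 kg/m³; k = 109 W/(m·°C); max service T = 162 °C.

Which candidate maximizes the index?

Screen on constraints: k ≥ 10.3 W/(m·K); max service T ≥ 371 °C. Survivors: material H, material P.
In SI units:
  material H: E = 410.0 GPa, ρ = 19280 kg/m³
  material P: E = 202.7 GPa, ρ = 7753 kg/m³
  material P: M = 1.84×10⁻³
  material H: M = 1.05×10⁻³
Material P has the largest M.

material P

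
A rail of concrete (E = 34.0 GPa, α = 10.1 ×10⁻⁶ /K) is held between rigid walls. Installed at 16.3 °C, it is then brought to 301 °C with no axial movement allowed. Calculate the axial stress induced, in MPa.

ΔT = 284.7 K. Constrained thermal stress σ = E·α·ΔT = 34.00×10³ MPa × 10.1×10⁻⁶ × 284.7 = 97.8 MPa (compressive).

97.8 MPa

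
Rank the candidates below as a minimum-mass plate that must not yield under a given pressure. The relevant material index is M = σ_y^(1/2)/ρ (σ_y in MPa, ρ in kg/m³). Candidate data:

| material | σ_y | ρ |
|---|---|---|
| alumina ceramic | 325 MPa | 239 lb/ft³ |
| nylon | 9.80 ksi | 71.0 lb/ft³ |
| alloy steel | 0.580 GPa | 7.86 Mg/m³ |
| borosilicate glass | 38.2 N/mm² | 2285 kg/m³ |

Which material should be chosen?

nylon

Putting every candidate on a common basis:
  alumina ceramic: σ_y = 325.0 MPa, ρ = 3828 kg/m³
  nylon: σ_y = 67.57 MPa, ρ = 1137 kg/m³
  alloy steel: σ_y = 580.0 MPa, ρ = 7860 kg/m³
  borosilicate glass: σ_y = 38.20 MPa, ρ = 2285 kg/m³
  nylon: M = 7.23×10⁻³
  alumina ceramic: M = 4.71×10⁻³
  alloy steel: M = 3.06×10⁻³
  borosilicate glass: M = 2.70×10⁻³
Nylon has the largest M.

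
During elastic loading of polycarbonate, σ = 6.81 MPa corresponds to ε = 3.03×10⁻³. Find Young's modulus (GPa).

E = σ/ε = 6.81 MPa / 3.03×10⁻³ = 2248 MPa = 2.25 GPa.

2.25 GPa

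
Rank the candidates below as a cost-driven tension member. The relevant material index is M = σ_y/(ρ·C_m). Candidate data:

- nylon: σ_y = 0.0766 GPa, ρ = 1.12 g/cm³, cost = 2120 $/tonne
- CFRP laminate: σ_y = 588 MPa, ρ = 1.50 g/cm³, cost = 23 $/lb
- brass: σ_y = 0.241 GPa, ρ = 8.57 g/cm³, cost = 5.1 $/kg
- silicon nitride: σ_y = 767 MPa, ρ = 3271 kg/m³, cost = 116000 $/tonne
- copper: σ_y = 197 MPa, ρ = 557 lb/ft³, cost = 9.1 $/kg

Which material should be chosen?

After converting to SI:
  nylon: σ_y = 76.60 MPa, ρ = 1120 kg/m³, cost = 2.120 $/kg
  CFRP laminate: σ_y = 588.0 MPa, ρ = 1500 kg/m³, cost = 50.71 $/kg
  brass: σ_y = 241.0 MPa, ρ = 8570 kg/m³, cost = 5.100 $/kg
  silicon nitride: σ_y = 767.0 MPa, ρ = 3271 kg/m³, cost = 116.0 $/kg
  copper: σ_y = 197.0 MPa, ρ = 8922 kg/m³, cost = 9.100 $/kg
  nylon: M = 32.3 kN·m per $
  CFRP laminate: M = 7.73 kN·m per $
  brass: M = 5.51 kN·m per $
  copper: M = 2.43 kN·m per $
  silicon nitride: M = 2.02 kN·m per $
Nylon ranks first.

nylon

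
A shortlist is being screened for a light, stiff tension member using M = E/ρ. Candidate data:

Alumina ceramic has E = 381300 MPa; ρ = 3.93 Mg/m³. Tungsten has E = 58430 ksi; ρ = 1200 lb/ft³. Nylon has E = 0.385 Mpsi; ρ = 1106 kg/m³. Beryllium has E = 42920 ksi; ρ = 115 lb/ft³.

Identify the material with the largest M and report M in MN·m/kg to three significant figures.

beryllium, M = 161 MN·m/kg

Normalizing units and computing the index:
  alumina ceramic: E = 381.3 GPa, ρ = 3930 kg/m³
  tungsten: E = 402.9 GPa, ρ = 19220 kg/m³
  nylon: E = 2.654 GPa, ρ = 1106 kg/m³
  beryllium: E = 295.9 GPa, ρ = 1842 kg/m³
  beryllium: M = 161 MN·m/kg
  alumina ceramic: M = 97.0 MN·m/kg
  tungsten: M = 21.0 MN·m/kg
  nylon: M = 2.40 MN·m/kg
Highest index: beryllium.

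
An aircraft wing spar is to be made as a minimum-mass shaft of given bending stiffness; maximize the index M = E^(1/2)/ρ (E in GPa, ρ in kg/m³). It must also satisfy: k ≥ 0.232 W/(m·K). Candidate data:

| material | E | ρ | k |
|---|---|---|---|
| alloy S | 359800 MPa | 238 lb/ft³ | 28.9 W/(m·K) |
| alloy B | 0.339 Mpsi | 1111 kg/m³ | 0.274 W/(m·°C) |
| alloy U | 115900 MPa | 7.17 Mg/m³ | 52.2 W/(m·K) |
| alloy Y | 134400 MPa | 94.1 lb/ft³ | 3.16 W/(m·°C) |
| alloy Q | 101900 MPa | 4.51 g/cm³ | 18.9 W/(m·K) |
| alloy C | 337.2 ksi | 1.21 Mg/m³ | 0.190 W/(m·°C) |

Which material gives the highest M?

alloy Y

Screen on constraints: k ≥ 0.232 W/(m·K). Survivors: alloy S, alloy B, alloy U, alloy Y, alloy Q.
Putting every candidate on a common basis:
  alloy S: E = 359.8 GPa, ρ = 3812 kg/m³
  alloy B: E = 2.337 GPa, ρ = 1111 kg/m³
  alloy U: E = 115.9 GPa, ρ = 7170 kg/m³
  alloy Y: E = 134.4 GPa, ρ = 1507 kg/m³
  alloy Q: E = 101.9 GPa, ρ = 4510 kg/m³
  alloy Y: M = 7.69×10⁻³
  alloy S: M = 4.98×10⁻³
  alloy Q: M = 2.24×10⁻³
  alloy U: M = 1.50×10⁻³
  alloy B: M = 1.38×10⁻³
Highest index: alloy Y.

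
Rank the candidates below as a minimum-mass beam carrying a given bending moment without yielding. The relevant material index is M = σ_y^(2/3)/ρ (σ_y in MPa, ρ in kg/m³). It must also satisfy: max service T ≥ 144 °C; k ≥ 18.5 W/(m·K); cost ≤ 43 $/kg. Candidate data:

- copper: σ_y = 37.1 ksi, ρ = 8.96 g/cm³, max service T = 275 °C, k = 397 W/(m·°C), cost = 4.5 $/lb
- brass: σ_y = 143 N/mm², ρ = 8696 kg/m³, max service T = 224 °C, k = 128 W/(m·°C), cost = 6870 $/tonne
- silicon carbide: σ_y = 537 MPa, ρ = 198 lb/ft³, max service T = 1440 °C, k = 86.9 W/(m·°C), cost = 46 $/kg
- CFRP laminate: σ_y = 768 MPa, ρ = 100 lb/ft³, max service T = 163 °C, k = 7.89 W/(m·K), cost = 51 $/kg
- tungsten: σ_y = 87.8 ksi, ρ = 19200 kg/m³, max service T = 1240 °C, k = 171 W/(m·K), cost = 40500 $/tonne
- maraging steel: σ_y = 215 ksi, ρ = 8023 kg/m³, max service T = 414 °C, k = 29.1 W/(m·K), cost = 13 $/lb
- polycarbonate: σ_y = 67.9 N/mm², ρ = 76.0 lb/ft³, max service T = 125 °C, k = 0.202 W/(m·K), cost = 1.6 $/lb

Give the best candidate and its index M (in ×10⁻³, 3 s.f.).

maraging steel, M = 16.2×10⁻³

Screen on constraints: max service T ≥ 144 °C; k ≥ 18.5 W/(m·K); cost ≤ 43 $/kg. Survivors: copper, brass, tungsten, maraging steel.
Normalizing units and computing the index:
  copper: σ_y = 255.8 MPa, ρ = 8960 kg/m³
  brass: σ_y = 143.0 MPa, ρ = 8696 kg/m³
  tungsten: σ_y = 605.4 MPa, ρ = 19200 kg/m³
  maraging steel: σ_y = 1482 MPa, ρ = 8023 kg/m³
  maraging steel: M = 16.2×10⁻³
  copper: M = 4.50×10⁻³
  tungsten: M = 3.73×10⁻³
  brass: M = 3.14×10⁻³
Highest index: maraging steel.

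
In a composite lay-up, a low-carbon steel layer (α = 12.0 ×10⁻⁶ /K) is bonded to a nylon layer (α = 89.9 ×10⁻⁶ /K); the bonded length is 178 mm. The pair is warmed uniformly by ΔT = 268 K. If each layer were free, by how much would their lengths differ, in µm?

Δα = |12.0 − 89.9|×10⁻⁶/K = 77.9×10⁻⁶/K.
ΔL_mismatch = Δα·L·ΔT = 77.9×10⁻⁶ × 178.0 mm × 268.0 K = 3720 µm.

3720 µm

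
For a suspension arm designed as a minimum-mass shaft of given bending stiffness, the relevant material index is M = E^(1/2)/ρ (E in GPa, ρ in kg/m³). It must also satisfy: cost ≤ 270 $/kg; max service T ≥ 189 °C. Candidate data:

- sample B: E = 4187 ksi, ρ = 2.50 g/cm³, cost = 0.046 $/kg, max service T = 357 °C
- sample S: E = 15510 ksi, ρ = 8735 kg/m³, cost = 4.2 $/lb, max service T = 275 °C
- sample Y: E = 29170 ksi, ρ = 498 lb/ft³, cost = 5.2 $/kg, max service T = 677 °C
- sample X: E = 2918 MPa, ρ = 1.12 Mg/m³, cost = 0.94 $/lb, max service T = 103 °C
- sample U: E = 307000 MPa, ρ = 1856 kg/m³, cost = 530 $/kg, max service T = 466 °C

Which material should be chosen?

Screen on constraints: cost ≤ 270 $/kg; max service T ≥ 189 °C. Survivors: sample B, sample S, sample Y.
Putting every candidate on a common basis:
  sample B: E = 28.87 GPa, ρ = 2500 kg/m³
  sample S: E = 106.9 GPa, ρ = 8735 kg/m³
  sample Y: E = 201.1 GPa, ρ = 7977 kg/m³
  sample B: M = 2.15×10⁻³
  sample Y: M = 1.78×10⁻³
  sample S: M = 1.18×10⁻³
Sample B has the largest M.

sample B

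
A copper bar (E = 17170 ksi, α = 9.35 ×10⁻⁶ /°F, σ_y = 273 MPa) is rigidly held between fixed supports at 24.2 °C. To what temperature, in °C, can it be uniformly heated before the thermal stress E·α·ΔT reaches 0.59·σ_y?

E = 17170 ksi = 118.4 GPa.
α = 9.35×10⁻⁶/°F × 9/5 = 16.8×10⁻⁶/K.
E·α·ΔT = 161.1 MPa ⇒ ΔT = 161.1 / (118.4×10³ × 16.8×10⁻⁶) = 80.84 K.
T = 24.2 + 80.84 = 105.0 °C.

105 °C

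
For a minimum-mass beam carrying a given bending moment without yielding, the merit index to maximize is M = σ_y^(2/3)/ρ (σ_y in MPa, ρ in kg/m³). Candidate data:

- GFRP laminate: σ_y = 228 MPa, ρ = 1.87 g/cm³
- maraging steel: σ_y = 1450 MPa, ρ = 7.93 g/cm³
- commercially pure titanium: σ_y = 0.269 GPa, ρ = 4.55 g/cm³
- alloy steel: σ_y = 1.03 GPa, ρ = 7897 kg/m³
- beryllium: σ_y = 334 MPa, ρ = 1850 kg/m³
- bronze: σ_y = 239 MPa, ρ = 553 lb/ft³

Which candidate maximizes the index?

beryllium

Putting every candidate on a common basis:
  GFRP laminate: σ_y = 228.0 MPa, ρ = 1870 kg/m³
  maraging steel: σ_y = 1450 MPa, ρ = 7930 kg/m³
  commercially pure titanium: σ_y = 269.0 MPa, ρ = 4550 kg/m³
  alloy steel: σ_y = 1030 MPa, ρ = 7897 kg/m³
  beryllium: σ_y = 334.0 MPa, ρ = 1850 kg/m³
  bronze: σ_y = 239.0 MPa, ρ = 8858 kg/m³
  beryllium: M = 26.0×10⁻³
  GFRP laminate: M = 20.0×10⁻³
  maraging steel: M = 16.2×10⁻³
  alloy steel: M = 12.9×10⁻³
  commercially pure titanium: M = 9.16×10⁻³
  bronze: M = 4.35×10⁻³
Highest index: beryllium.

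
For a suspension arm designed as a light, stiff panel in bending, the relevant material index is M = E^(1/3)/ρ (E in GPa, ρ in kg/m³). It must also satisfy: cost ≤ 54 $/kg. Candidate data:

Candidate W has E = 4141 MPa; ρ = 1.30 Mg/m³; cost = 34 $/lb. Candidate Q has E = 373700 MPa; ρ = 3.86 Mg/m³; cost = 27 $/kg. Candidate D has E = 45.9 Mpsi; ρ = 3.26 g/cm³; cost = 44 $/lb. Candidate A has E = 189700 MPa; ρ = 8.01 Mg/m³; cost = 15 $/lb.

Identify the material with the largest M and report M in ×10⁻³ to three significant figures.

candidate Q, M = 1.87×10⁻³

Screen on constraints: cost ≤ 54 $/kg. Survivors: candidate Q, candidate A.
Convert each candidate to consistent units, then evaluate M:
  candidate Q: E = 373.7 GPa, ρ = 3860 kg/m³
  candidate A: E = 189.7 GPa, ρ = 8010 kg/m³
  candidate Q: M = 1.87×10⁻³
  candidate A: M = 0.717×10⁻³
Highest index: candidate Q.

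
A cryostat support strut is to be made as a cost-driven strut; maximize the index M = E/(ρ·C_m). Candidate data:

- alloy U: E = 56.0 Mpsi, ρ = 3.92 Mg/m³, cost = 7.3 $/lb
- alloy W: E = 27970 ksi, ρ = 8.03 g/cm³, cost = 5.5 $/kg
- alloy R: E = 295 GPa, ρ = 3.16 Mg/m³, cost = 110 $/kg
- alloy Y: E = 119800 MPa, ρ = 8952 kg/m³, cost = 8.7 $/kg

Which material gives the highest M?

alloy U

Normalizing units and computing the index:
  alloy U: E = 386.1 GPa, ρ = 3920 kg/m³, cost = 16.09 $/kg
  alloy W: E = 192.8 GPa, ρ = 8030 kg/m³, cost = 5.500 $/kg
  alloy R: E = 295.0 GPa, ρ = 3160 kg/m³, cost = 110.0 $/kg
  alloy Y: E = 119.8 GPa, ρ = 8952 kg/m³, cost = 8.700 $/kg
  alloy U: M = 6.12 MN·m per $
  alloy W: M = 4.37 MN·m per $
  alloy Y: M = 1.54 MN·m per $
  alloy R: M = 0.849 MN·m per $
Alloy U has the largest M.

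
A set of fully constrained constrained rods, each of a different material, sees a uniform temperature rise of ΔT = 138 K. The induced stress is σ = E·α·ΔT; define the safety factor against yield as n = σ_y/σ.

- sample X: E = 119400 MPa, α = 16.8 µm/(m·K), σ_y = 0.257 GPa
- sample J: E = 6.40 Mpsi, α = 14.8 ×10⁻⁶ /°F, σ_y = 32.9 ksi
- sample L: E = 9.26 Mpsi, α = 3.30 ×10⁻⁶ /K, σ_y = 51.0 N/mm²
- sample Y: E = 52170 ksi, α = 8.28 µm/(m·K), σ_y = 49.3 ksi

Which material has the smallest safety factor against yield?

Per material, after unit conversion:
  sample X: E = 119.4, α = 16.8, σ_y = 257.0 → σ = 277 MPa, n = 0.928
  sample J: E = 44.13, α = 26.6, σ_y = 226.8 → σ = 162 MPa, n = 1.40
  sample L: E = 63.85, α = 3.30, σ_y = 51.00 → σ = 29.1 MPa, n = 1.75
  sample Y: E = 359.7, α = 8.28, σ_y = 339.9 → σ = 411 MPa, n = 0.827
Smallest n: sample Y with n = 0.827.

sample Y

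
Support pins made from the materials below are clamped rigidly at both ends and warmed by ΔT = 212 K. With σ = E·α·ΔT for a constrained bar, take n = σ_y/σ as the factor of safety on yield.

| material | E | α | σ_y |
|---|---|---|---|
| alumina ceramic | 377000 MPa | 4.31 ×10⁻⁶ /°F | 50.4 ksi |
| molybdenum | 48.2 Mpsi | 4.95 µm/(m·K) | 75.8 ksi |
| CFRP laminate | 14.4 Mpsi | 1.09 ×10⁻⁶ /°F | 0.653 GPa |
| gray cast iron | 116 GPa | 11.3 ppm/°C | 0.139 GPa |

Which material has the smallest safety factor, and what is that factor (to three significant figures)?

gray cast iron, n = 0.500

Converting E to GPa, α to ×10⁻⁶/K, σ_y to MPa, then σ and n for each:
  alumina ceramic: E = 377.0, α = 7.76, σ_y = 347.5 → σ = 620 MPa, n = 0.560
  molybdenum: E = 332.3, α = 4.95, σ_y = 522.6 → σ = 349 MPa, n = 1.50
  CFRP laminate: E = 99.28, α = 1.96, σ_y = 653.0 → σ = 41.3 MPa, n = 15.8
  gray cast iron: E = 116.0, α = 11.3, σ_y = 139.0 → σ = 278 MPa, n = 0.500
Smallest n: gray cast iron with n = 0.500.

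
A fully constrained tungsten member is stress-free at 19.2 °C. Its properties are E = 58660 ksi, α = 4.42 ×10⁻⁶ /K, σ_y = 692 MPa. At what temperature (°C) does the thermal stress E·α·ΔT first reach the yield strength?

406 °C

E = 58660 ksi = 404.4 GPa.
E·α·ΔT = 692.0 MPa ⇒ ΔT = 692.0 / (404.4×10³ × 4.42×10⁻⁶) = 387.1 K.
T = 19.2 + 387.1 = 406.3 °C.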